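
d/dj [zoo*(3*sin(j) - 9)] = zoo*cos(j)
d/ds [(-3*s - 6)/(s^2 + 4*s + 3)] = 3*(-s^2 - 4*s + 2*(s + 2)^2 - 3)/(s^2 + 4*s + 3)^2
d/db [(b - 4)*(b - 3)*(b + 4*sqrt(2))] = 3*b^2 - 14*b + 8*sqrt(2)*b - 28*sqrt(2) + 12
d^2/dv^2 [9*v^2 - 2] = 18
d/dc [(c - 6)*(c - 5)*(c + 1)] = 3*c^2 - 20*c + 19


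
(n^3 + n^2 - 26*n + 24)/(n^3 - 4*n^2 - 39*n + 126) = (n^2 - 5*n + 4)/(n^2 - 10*n + 21)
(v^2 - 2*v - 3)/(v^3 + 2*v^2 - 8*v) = (v^2 - 2*v - 3)/(v*(v^2 + 2*v - 8))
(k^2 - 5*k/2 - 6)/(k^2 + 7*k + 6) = (k^2 - 5*k/2 - 6)/(k^2 + 7*k + 6)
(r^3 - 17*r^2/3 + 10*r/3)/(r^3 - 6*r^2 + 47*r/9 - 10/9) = 3*r/(3*r - 1)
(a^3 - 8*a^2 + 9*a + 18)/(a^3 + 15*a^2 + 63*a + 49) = (a^2 - 9*a + 18)/(a^2 + 14*a + 49)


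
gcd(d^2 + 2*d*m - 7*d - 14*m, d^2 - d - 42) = d - 7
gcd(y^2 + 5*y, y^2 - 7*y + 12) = 1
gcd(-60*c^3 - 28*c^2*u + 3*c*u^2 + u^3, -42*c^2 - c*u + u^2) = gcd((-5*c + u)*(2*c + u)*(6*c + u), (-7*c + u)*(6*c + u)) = 6*c + u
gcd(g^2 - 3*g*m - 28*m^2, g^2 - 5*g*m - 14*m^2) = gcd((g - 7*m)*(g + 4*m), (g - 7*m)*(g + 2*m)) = g - 7*m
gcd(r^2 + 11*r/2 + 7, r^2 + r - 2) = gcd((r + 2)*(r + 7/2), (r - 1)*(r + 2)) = r + 2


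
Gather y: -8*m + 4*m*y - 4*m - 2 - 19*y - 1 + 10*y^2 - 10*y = -12*m + 10*y^2 + y*(4*m - 29) - 3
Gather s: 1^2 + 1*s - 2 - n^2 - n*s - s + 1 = -n^2 - n*s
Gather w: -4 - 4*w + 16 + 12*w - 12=8*w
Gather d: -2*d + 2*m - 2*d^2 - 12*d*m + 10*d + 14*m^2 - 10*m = -2*d^2 + d*(8 - 12*m) + 14*m^2 - 8*m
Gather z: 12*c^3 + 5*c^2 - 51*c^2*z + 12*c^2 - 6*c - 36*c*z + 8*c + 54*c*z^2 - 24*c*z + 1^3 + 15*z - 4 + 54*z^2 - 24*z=12*c^3 + 17*c^2 + 2*c + z^2*(54*c + 54) + z*(-51*c^2 - 60*c - 9) - 3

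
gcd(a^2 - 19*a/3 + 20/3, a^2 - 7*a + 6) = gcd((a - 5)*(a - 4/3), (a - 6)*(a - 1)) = 1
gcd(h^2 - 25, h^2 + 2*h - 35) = h - 5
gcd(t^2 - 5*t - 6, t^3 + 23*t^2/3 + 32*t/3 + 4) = t + 1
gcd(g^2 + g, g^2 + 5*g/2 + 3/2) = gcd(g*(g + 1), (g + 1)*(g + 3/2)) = g + 1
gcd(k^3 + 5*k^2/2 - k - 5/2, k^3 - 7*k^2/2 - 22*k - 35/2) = k^2 + 7*k/2 + 5/2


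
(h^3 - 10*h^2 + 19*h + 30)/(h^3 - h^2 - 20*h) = (h^2 - 5*h - 6)/(h*(h + 4))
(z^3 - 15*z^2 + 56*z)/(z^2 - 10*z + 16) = z*(z - 7)/(z - 2)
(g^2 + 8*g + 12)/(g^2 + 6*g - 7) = (g^2 + 8*g + 12)/(g^2 + 6*g - 7)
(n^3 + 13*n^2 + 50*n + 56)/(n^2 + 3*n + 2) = (n^2 + 11*n + 28)/(n + 1)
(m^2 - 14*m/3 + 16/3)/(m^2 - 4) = (m - 8/3)/(m + 2)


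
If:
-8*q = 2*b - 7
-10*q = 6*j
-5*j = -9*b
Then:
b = -175/166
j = -315/166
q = 189/166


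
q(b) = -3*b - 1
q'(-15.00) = -3.00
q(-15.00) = 44.00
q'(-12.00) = -3.00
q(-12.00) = 35.00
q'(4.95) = -3.00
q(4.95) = -15.85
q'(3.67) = -3.00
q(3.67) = -12.01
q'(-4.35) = -3.00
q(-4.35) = 12.05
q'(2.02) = -3.00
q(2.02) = -7.06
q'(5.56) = -3.00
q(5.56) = -17.68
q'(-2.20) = -3.00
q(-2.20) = 5.60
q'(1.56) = -3.00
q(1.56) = -5.68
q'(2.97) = -3.00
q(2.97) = -9.91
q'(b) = -3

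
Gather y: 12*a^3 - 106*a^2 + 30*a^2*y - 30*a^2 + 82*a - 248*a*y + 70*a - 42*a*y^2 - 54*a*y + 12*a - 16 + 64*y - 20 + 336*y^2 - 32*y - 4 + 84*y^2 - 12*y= 12*a^3 - 136*a^2 + 164*a + y^2*(420 - 42*a) + y*(30*a^2 - 302*a + 20) - 40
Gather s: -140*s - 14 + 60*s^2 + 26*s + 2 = 60*s^2 - 114*s - 12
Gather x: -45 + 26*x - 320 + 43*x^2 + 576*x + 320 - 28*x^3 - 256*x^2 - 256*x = -28*x^3 - 213*x^2 + 346*x - 45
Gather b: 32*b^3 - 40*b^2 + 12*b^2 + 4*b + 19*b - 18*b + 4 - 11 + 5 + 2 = 32*b^3 - 28*b^2 + 5*b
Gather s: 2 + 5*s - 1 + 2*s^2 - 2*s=2*s^2 + 3*s + 1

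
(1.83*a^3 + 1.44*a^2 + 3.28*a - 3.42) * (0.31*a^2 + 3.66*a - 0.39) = 0.5673*a^5 + 7.1442*a^4 + 5.5735*a^3 + 10.383*a^2 - 13.7964*a + 1.3338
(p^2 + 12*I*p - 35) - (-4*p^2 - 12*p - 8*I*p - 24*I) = 5*p^2 + 12*p + 20*I*p - 35 + 24*I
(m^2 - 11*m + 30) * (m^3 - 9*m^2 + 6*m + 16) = m^5 - 20*m^4 + 135*m^3 - 320*m^2 + 4*m + 480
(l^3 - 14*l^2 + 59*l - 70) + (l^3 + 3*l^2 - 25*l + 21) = 2*l^3 - 11*l^2 + 34*l - 49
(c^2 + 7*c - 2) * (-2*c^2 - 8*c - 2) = -2*c^4 - 22*c^3 - 54*c^2 + 2*c + 4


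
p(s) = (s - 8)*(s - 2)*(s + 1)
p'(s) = (s - 8)*(s - 2) + (s - 8)*(s + 1) + (s - 2)*(s + 1) = 3*s^2 - 18*s + 6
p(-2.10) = -45.55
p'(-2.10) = 57.03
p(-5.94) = -546.78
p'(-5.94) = 218.77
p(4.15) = -42.63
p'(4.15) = -17.03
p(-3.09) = -117.98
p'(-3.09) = 90.26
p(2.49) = -9.42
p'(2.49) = -20.22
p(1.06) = 13.44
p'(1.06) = -9.71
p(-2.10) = -45.55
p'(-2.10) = 57.03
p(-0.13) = 15.07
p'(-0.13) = 8.39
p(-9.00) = -1496.00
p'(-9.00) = 411.00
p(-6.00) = -560.00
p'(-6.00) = 222.00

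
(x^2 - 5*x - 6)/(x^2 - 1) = (x - 6)/(x - 1)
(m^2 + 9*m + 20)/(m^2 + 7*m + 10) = (m + 4)/(m + 2)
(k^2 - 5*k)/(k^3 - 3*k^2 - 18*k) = (5 - k)/(-k^2 + 3*k + 18)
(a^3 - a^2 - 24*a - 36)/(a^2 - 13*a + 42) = (a^2 + 5*a + 6)/(a - 7)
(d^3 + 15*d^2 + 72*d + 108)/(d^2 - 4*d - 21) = (d^2 + 12*d + 36)/(d - 7)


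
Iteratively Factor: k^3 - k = (k + 1)*(k^2 - k) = k*(k + 1)*(k - 1)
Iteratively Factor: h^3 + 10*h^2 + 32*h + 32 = (h + 4)*(h^2 + 6*h + 8) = (h + 4)^2*(h + 2)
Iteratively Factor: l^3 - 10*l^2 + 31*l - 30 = (l - 2)*(l^2 - 8*l + 15) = (l - 3)*(l - 2)*(l - 5)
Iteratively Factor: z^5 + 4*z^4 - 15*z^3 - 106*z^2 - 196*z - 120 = (z + 3)*(z^4 + z^3 - 18*z^2 - 52*z - 40) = (z - 5)*(z + 3)*(z^3 + 6*z^2 + 12*z + 8) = (z - 5)*(z + 2)*(z + 3)*(z^2 + 4*z + 4) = (z - 5)*(z + 2)^2*(z + 3)*(z + 2)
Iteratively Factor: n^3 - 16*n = (n + 4)*(n^2 - 4*n) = n*(n + 4)*(n - 4)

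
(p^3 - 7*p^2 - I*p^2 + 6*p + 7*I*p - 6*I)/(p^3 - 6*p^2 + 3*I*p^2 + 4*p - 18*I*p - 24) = (p - 1)/(p + 4*I)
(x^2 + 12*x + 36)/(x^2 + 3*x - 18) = (x + 6)/(x - 3)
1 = 1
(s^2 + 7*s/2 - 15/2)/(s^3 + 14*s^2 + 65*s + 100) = (s - 3/2)/(s^2 + 9*s + 20)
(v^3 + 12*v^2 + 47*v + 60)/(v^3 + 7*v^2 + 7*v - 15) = (v + 4)/(v - 1)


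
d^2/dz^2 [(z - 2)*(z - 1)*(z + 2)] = 6*z - 2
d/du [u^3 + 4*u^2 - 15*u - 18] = 3*u^2 + 8*u - 15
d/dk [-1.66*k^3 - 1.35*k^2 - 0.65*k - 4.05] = -4.98*k^2 - 2.7*k - 0.65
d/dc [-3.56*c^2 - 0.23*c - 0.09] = -7.12*c - 0.23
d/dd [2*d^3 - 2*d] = 6*d^2 - 2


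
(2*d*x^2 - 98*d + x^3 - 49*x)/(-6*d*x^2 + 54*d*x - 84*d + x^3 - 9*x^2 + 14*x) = (2*d*x + 14*d + x^2 + 7*x)/(-6*d*x + 12*d + x^2 - 2*x)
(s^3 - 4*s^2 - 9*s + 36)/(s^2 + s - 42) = (s^3 - 4*s^2 - 9*s + 36)/(s^2 + s - 42)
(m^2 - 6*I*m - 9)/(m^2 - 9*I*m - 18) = (m - 3*I)/(m - 6*I)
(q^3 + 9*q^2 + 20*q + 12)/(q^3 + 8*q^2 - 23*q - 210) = (q^2 + 3*q + 2)/(q^2 + 2*q - 35)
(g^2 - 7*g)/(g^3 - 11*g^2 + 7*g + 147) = g/(g^2 - 4*g - 21)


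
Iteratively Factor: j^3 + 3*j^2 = (j)*(j^2 + 3*j) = j*(j + 3)*(j)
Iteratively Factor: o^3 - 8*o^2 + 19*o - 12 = (o - 4)*(o^2 - 4*o + 3) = (o - 4)*(o - 3)*(o - 1)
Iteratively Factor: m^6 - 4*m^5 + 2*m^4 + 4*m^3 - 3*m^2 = (m - 1)*(m^5 - 3*m^4 - m^3 + 3*m^2) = m*(m - 1)*(m^4 - 3*m^3 - m^2 + 3*m) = m*(m - 1)^2*(m^3 - 2*m^2 - 3*m) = m^2*(m - 1)^2*(m^2 - 2*m - 3) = m^2*(m - 3)*(m - 1)^2*(m + 1)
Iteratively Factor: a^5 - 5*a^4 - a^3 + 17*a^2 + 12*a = (a + 1)*(a^4 - 6*a^3 + 5*a^2 + 12*a) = (a + 1)^2*(a^3 - 7*a^2 + 12*a) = (a - 4)*(a + 1)^2*(a^2 - 3*a) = (a - 4)*(a - 3)*(a + 1)^2*(a)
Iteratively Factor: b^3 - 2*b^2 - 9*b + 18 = (b + 3)*(b^2 - 5*b + 6) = (b - 2)*(b + 3)*(b - 3)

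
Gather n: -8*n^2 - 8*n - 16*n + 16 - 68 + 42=-8*n^2 - 24*n - 10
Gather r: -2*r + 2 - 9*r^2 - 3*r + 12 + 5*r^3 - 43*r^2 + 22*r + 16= 5*r^3 - 52*r^2 + 17*r + 30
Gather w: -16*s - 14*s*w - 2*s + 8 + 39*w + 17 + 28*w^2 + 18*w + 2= -18*s + 28*w^2 + w*(57 - 14*s) + 27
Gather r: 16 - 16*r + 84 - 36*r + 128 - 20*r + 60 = 288 - 72*r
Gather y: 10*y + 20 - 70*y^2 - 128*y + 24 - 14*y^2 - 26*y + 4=-84*y^2 - 144*y + 48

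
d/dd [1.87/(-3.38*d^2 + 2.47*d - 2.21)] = (12.6412*d - 4.6189)/(3.38*d^2 - 2.47*d + 2.21)^2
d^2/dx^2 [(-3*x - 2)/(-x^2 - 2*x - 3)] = 2*(4*(x + 1)^2*(3*x + 2) - (9*x + 8)*(x^2 + 2*x + 3))/(x^2 + 2*x + 3)^3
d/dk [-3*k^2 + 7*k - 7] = 7 - 6*k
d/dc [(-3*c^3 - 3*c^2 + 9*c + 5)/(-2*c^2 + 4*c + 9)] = (6*c^4 - 24*c^3 - 75*c^2 - 34*c + 61)/(4*c^4 - 16*c^3 - 20*c^2 + 72*c + 81)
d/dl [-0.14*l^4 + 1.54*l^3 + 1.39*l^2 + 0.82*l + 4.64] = -0.56*l^3 + 4.62*l^2 + 2.78*l + 0.82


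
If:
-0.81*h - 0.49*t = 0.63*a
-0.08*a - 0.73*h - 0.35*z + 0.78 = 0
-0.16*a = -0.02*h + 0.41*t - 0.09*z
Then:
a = 0.841279153642703*z - 2.56486655446021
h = 1.34957441692715 - 0.571647030536187*z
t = 1.06675643183458 - 0.136677085837942*z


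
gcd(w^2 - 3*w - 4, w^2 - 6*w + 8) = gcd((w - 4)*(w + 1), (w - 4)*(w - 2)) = w - 4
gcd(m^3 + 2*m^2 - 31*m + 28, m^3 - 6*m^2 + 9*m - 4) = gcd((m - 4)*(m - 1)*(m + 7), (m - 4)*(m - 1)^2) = m^2 - 5*m + 4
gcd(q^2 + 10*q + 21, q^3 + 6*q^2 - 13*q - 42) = q + 7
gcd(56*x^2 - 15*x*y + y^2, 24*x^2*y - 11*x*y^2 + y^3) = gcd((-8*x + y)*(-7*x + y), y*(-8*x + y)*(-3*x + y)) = 8*x - y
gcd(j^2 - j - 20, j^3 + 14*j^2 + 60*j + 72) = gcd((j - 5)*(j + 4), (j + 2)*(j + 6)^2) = 1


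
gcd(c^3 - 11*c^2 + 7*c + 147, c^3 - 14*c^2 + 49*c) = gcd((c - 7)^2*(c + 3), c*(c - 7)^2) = c^2 - 14*c + 49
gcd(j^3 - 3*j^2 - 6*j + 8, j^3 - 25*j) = 1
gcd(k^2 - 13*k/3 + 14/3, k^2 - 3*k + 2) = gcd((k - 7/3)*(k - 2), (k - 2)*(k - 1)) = k - 2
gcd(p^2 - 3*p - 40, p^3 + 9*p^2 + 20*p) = p + 5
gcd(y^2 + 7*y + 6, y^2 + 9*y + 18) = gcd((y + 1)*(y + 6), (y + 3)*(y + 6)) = y + 6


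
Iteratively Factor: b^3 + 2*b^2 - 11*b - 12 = (b + 1)*(b^2 + b - 12) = (b - 3)*(b + 1)*(b + 4)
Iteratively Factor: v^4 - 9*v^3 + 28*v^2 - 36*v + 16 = (v - 4)*(v^3 - 5*v^2 + 8*v - 4) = (v - 4)*(v - 2)*(v^2 - 3*v + 2) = (v - 4)*(v - 2)*(v - 1)*(v - 2)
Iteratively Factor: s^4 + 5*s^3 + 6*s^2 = (s)*(s^3 + 5*s^2 + 6*s) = s*(s + 2)*(s^2 + 3*s) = s^2*(s + 2)*(s + 3)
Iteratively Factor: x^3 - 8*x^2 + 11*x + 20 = (x + 1)*(x^2 - 9*x + 20) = (x - 5)*(x + 1)*(x - 4)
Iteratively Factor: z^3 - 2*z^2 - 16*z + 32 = (z - 4)*(z^2 + 2*z - 8) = (z - 4)*(z + 4)*(z - 2)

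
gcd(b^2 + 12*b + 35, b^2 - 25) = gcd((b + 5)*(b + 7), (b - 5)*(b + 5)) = b + 5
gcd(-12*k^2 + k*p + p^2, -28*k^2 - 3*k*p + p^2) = 4*k + p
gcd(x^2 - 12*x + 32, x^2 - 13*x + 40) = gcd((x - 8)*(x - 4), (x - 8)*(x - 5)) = x - 8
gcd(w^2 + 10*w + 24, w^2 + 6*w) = w + 6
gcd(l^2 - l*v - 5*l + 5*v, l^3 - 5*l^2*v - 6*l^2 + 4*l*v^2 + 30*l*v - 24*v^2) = -l + v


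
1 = 1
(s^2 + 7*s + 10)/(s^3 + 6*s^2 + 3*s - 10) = 1/(s - 1)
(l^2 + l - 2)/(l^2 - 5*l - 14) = (l - 1)/(l - 7)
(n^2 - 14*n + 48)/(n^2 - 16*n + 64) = (n - 6)/(n - 8)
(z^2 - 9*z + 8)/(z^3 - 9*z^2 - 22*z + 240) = (z - 1)/(z^2 - z - 30)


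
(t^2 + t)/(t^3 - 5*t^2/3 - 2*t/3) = 3*(t + 1)/(3*t^2 - 5*t - 2)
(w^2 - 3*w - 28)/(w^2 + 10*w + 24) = (w - 7)/(w + 6)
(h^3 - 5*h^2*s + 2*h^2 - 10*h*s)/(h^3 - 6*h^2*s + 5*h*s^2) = (-h - 2)/(-h + s)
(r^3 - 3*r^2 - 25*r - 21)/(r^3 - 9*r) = (r^2 - 6*r - 7)/(r*(r - 3))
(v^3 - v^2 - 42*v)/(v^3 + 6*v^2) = (v - 7)/v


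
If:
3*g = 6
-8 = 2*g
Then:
No Solution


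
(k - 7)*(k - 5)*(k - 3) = k^3 - 15*k^2 + 71*k - 105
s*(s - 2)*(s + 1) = s^3 - s^2 - 2*s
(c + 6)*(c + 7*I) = c^2 + 6*c + 7*I*c + 42*I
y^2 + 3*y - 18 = (y - 3)*(y + 6)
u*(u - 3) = u^2 - 3*u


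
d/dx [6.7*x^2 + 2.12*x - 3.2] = 13.4*x + 2.12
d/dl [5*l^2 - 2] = 10*l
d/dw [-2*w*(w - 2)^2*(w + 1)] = -8*w^3 + 18*w^2 - 8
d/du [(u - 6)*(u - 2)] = 2*u - 8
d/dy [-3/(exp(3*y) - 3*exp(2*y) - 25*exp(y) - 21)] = (9*exp(2*y) - 18*exp(y) - 75)*exp(y)/(-exp(3*y) + 3*exp(2*y) + 25*exp(y) + 21)^2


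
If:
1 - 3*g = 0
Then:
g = 1/3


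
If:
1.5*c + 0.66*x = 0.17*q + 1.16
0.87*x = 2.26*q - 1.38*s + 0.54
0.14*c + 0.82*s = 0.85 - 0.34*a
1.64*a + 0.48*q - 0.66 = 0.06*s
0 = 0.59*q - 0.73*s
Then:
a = 0.07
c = -0.09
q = 1.27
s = 1.02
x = 2.29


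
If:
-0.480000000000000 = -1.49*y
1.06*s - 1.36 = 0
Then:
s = 1.28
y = 0.32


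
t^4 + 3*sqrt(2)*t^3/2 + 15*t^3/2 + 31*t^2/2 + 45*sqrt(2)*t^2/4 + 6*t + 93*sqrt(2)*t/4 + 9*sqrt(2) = (t + 1/2)*(t + 3)*(t + 4)*(t + 3*sqrt(2)/2)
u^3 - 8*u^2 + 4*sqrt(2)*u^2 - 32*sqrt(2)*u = u*(u - 8)*(u + 4*sqrt(2))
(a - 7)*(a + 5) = a^2 - 2*a - 35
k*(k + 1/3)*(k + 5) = k^3 + 16*k^2/3 + 5*k/3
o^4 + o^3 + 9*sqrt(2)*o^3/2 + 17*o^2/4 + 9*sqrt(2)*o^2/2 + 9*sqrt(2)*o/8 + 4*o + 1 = (o + 1/2)^2*(o + sqrt(2)/2)*(o + 4*sqrt(2))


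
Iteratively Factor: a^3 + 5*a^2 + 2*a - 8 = (a + 2)*(a^2 + 3*a - 4) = (a - 1)*(a + 2)*(a + 4)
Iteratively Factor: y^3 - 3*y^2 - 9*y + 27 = (y + 3)*(y^2 - 6*y + 9) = (y - 3)*(y + 3)*(y - 3)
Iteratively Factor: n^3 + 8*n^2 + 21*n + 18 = (n + 2)*(n^2 + 6*n + 9) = (n + 2)*(n + 3)*(n + 3)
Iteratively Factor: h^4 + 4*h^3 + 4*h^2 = (h + 2)*(h^3 + 2*h^2) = (h + 2)^2*(h^2) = h*(h + 2)^2*(h)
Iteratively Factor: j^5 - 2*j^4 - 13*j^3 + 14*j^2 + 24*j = (j - 4)*(j^4 + 2*j^3 - 5*j^2 - 6*j) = (j - 4)*(j + 1)*(j^3 + j^2 - 6*j) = (j - 4)*(j - 2)*(j + 1)*(j^2 + 3*j) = (j - 4)*(j - 2)*(j + 1)*(j + 3)*(j)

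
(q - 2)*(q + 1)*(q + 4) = q^3 + 3*q^2 - 6*q - 8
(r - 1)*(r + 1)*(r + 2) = r^3 + 2*r^2 - r - 2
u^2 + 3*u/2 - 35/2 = (u - 7/2)*(u + 5)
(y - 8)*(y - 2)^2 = y^3 - 12*y^2 + 36*y - 32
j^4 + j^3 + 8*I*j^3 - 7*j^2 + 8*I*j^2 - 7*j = j*(j + 1)*(j + I)*(j + 7*I)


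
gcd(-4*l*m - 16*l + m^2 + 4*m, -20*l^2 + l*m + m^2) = 4*l - m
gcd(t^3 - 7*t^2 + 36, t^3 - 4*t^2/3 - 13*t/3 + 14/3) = t + 2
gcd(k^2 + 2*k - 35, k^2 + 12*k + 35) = k + 7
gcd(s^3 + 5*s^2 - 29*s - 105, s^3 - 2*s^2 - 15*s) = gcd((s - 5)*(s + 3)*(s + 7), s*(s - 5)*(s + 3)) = s^2 - 2*s - 15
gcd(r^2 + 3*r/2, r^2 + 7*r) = r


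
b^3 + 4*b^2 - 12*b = b*(b - 2)*(b + 6)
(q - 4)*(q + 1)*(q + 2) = q^3 - q^2 - 10*q - 8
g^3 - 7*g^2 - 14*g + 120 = (g - 6)*(g - 5)*(g + 4)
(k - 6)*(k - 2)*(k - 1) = k^3 - 9*k^2 + 20*k - 12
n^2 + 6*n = n*(n + 6)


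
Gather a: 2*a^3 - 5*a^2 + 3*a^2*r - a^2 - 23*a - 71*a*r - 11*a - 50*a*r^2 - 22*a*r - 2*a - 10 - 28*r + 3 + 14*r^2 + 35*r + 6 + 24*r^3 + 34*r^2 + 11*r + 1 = 2*a^3 + a^2*(3*r - 6) + a*(-50*r^2 - 93*r - 36) + 24*r^3 + 48*r^2 + 18*r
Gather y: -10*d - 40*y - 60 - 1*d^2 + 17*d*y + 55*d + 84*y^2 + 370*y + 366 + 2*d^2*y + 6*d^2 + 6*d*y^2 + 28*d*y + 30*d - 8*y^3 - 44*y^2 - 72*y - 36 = 5*d^2 + 75*d - 8*y^3 + y^2*(6*d + 40) + y*(2*d^2 + 45*d + 258) + 270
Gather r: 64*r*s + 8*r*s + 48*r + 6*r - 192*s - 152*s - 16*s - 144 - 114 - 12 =r*(72*s + 54) - 360*s - 270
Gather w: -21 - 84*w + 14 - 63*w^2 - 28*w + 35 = -63*w^2 - 112*w + 28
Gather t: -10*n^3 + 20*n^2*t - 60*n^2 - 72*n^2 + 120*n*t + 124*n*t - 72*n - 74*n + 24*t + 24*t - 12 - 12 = -10*n^3 - 132*n^2 - 146*n + t*(20*n^2 + 244*n + 48) - 24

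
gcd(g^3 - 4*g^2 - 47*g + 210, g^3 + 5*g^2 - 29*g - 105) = g^2 + 2*g - 35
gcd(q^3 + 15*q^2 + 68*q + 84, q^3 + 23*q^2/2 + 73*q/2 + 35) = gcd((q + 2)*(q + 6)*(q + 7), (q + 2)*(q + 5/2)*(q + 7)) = q^2 + 9*q + 14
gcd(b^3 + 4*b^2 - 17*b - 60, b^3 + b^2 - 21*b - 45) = b + 3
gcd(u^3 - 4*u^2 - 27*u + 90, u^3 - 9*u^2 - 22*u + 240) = u^2 - u - 30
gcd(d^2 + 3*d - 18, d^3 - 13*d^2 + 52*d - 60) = 1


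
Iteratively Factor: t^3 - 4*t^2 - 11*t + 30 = (t + 3)*(t^2 - 7*t + 10) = (t - 5)*(t + 3)*(t - 2)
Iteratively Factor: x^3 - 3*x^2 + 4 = (x + 1)*(x^2 - 4*x + 4) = (x - 2)*(x + 1)*(x - 2)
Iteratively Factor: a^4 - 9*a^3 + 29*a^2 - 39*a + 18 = (a - 3)*(a^3 - 6*a^2 + 11*a - 6) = (a - 3)^2*(a^2 - 3*a + 2) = (a - 3)^2*(a - 2)*(a - 1)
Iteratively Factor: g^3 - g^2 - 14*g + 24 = (g - 2)*(g^2 + g - 12) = (g - 2)*(g + 4)*(g - 3)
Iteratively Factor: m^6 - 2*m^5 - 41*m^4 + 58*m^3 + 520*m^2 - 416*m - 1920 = (m - 3)*(m^5 + m^4 - 38*m^3 - 56*m^2 + 352*m + 640) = (m - 3)*(m + 4)*(m^4 - 3*m^3 - 26*m^2 + 48*m + 160) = (m - 3)*(m + 2)*(m + 4)*(m^3 - 5*m^2 - 16*m + 80) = (m - 3)*(m + 2)*(m + 4)^2*(m^2 - 9*m + 20) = (m - 5)*(m - 3)*(m + 2)*(m + 4)^2*(m - 4)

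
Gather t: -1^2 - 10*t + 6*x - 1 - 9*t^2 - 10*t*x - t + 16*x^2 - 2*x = -9*t^2 + t*(-10*x - 11) + 16*x^2 + 4*x - 2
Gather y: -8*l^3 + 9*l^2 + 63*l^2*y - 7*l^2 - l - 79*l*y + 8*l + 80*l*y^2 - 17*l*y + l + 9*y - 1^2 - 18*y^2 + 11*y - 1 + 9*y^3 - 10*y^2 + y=-8*l^3 + 2*l^2 + 8*l + 9*y^3 + y^2*(80*l - 28) + y*(63*l^2 - 96*l + 21) - 2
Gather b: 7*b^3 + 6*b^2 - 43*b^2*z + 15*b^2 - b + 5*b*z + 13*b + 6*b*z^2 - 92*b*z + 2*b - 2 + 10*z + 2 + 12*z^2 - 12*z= 7*b^3 + b^2*(21 - 43*z) + b*(6*z^2 - 87*z + 14) + 12*z^2 - 2*z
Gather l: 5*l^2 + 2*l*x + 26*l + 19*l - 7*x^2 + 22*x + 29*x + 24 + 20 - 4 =5*l^2 + l*(2*x + 45) - 7*x^2 + 51*x + 40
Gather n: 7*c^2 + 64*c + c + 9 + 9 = 7*c^2 + 65*c + 18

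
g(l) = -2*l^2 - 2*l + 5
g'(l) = -4*l - 2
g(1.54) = -2.82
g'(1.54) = -8.16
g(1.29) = -0.91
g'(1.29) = -7.16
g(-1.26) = 4.34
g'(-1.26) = 3.04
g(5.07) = -56.55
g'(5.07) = -22.28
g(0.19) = 4.55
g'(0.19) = -2.76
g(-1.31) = 4.19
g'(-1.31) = 3.24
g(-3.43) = -11.67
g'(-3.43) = 11.72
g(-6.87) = -75.65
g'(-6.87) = 25.48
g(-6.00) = -55.00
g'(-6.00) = 22.00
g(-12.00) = -259.00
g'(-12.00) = 46.00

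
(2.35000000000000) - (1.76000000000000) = 0.590000000000000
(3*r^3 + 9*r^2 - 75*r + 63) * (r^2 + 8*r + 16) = 3*r^5 + 33*r^4 + 45*r^3 - 393*r^2 - 696*r + 1008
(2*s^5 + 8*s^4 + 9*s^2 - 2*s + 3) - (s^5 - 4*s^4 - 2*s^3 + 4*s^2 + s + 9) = s^5 + 12*s^4 + 2*s^3 + 5*s^2 - 3*s - 6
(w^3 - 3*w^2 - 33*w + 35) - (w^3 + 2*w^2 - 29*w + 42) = -5*w^2 - 4*w - 7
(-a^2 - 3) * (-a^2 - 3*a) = a^4 + 3*a^3 + 3*a^2 + 9*a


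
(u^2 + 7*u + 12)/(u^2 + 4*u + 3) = (u + 4)/(u + 1)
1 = 1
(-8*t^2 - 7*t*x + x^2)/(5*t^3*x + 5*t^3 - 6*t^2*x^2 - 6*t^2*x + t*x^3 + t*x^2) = (-8*t^2 - 7*t*x + x^2)/(t*(5*t^2*x + 5*t^2 - 6*t*x^2 - 6*t*x + x^3 + x^2))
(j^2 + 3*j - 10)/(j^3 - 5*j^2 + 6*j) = (j + 5)/(j*(j - 3))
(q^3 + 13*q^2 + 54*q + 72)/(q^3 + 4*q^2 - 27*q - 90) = (q + 4)/(q - 5)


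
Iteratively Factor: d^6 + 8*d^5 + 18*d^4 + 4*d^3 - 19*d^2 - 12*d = (d)*(d^5 + 8*d^4 + 18*d^3 + 4*d^2 - 19*d - 12) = d*(d - 1)*(d^4 + 9*d^3 + 27*d^2 + 31*d + 12) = d*(d - 1)*(d + 4)*(d^3 + 5*d^2 + 7*d + 3) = d*(d - 1)*(d + 1)*(d + 4)*(d^2 + 4*d + 3) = d*(d - 1)*(d + 1)^2*(d + 4)*(d + 3)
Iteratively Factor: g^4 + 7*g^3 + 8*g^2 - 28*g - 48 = (g + 4)*(g^3 + 3*g^2 - 4*g - 12) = (g + 2)*(g + 4)*(g^2 + g - 6) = (g + 2)*(g + 3)*(g + 4)*(g - 2)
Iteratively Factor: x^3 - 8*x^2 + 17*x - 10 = (x - 5)*(x^2 - 3*x + 2) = (x - 5)*(x - 1)*(x - 2)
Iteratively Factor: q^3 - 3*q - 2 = (q + 1)*(q^2 - q - 2) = (q - 2)*(q + 1)*(q + 1)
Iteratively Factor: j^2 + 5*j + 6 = (j + 2)*(j + 3)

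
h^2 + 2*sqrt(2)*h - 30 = (h - 3*sqrt(2))*(h + 5*sqrt(2))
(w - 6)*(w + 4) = w^2 - 2*w - 24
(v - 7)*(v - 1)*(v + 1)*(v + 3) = v^4 - 4*v^3 - 22*v^2 + 4*v + 21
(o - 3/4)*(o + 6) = o^2 + 21*o/4 - 9/2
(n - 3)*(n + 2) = n^2 - n - 6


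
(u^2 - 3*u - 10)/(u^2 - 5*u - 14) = (u - 5)/(u - 7)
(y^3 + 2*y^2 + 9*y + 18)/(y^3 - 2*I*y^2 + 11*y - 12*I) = (y^2 + y*(2 - 3*I) - 6*I)/(y^2 - 5*I*y - 4)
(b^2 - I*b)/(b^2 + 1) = b/(b + I)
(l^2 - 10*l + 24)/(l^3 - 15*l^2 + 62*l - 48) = (l - 4)/(l^2 - 9*l + 8)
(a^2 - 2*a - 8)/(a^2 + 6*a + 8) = (a - 4)/(a + 4)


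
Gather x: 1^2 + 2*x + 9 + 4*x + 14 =6*x + 24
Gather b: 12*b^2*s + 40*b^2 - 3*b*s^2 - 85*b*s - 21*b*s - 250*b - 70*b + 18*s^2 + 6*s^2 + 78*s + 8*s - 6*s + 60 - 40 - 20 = b^2*(12*s + 40) + b*(-3*s^2 - 106*s - 320) + 24*s^2 + 80*s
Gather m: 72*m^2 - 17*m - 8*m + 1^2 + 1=72*m^2 - 25*m + 2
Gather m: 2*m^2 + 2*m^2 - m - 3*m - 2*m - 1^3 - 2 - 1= 4*m^2 - 6*m - 4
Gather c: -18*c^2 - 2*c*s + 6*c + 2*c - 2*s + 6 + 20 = -18*c^2 + c*(8 - 2*s) - 2*s + 26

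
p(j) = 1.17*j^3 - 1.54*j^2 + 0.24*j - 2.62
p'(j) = 3.51*j^2 - 3.08*j + 0.24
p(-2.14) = -21.65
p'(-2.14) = 22.91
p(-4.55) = -145.80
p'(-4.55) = 86.92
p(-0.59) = -3.54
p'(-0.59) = 3.28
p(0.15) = -2.61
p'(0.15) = -0.14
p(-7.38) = -558.54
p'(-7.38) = 214.14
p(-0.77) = -4.25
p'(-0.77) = 4.69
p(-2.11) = -20.97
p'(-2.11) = 22.37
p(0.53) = -2.75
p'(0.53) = -0.41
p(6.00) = 196.10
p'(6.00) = 108.12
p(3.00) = 15.83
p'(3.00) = 22.59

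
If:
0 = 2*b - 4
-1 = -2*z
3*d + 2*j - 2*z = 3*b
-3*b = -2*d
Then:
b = 2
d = 3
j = -1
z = 1/2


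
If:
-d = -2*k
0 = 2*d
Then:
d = 0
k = 0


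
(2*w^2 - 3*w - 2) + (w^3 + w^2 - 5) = w^3 + 3*w^2 - 3*w - 7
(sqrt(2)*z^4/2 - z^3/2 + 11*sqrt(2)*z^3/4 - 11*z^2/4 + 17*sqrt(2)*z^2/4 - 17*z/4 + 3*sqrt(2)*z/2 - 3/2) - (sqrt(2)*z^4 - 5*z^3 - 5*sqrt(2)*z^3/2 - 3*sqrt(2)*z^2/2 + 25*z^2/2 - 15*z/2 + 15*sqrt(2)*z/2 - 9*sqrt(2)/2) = -sqrt(2)*z^4/2 + 9*z^3/2 + 21*sqrt(2)*z^3/4 - 61*z^2/4 + 23*sqrt(2)*z^2/4 - 6*sqrt(2)*z + 13*z/4 - 3/2 + 9*sqrt(2)/2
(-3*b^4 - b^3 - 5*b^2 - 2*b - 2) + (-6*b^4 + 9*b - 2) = -9*b^4 - b^3 - 5*b^2 + 7*b - 4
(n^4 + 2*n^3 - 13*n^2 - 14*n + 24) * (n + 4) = n^5 + 6*n^4 - 5*n^3 - 66*n^2 - 32*n + 96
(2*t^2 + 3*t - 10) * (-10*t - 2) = -20*t^3 - 34*t^2 + 94*t + 20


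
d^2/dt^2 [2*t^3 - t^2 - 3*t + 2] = 12*t - 2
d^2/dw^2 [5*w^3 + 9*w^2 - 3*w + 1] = 30*w + 18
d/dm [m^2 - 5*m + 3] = 2*m - 5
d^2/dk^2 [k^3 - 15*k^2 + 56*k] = 6*k - 30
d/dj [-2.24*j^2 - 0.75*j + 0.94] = -4.48*j - 0.75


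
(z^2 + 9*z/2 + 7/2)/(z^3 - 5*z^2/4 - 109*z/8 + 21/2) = 4*(z + 1)/(4*z^2 - 19*z + 12)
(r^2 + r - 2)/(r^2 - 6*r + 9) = (r^2 + r - 2)/(r^2 - 6*r + 9)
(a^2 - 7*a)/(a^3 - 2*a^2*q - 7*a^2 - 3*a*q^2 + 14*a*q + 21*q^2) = -a/(-a^2 + 2*a*q + 3*q^2)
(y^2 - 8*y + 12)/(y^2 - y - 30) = (y - 2)/(y + 5)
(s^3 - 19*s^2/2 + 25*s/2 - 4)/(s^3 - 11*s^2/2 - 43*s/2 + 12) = (s - 1)/(s + 3)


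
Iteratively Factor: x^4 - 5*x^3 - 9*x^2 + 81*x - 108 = (x - 3)*(x^3 - 2*x^2 - 15*x + 36) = (x - 3)^2*(x^2 + x - 12) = (x - 3)^3*(x + 4)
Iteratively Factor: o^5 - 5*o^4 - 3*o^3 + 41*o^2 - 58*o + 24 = (o - 2)*(o^4 - 3*o^3 - 9*o^2 + 23*o - 12) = (o - 2)*(o - 1)*(o^3 - 2*o^2 - 11*o + 12) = (o - 2)*(o - 1)^2*(o^2 - o - 12) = (o - 2)*(o - 1)^2*(o + 3)*(o - 4)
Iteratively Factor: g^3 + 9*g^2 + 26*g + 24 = (g + 2)*(g^2 + 7*g + 12) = (g + 2)*(g + 4)*(g + 3)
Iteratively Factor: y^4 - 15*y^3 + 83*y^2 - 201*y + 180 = (y - 3)*(y^3 - 12*y^2 + 47*y - 60) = (y - 4)*(y - 3)*(y^2 - 8*y + 15) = (y - 5)*(y - 4)*(y - 3)*(y - 3)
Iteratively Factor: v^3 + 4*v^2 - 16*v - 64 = (v + 4)*(v^2 - 16) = (v + 4)^2*(v - 4)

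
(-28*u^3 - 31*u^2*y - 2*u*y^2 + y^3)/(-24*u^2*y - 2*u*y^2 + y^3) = (-7*u^2 - 6*u*y + y^2)/(y*(-6*u + y))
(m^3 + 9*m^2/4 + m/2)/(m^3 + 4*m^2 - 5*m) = (4*m^2 + 9*m + 2)/(4*(m^2 + 4*m - 5))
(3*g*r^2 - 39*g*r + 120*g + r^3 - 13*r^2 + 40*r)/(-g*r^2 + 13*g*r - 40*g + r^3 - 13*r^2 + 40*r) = (3*g + r)/(-g + r)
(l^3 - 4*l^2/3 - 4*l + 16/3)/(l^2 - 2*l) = l + 2/3 - 8/(3*l)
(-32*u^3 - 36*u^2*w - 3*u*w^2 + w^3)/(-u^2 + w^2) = (32*u^2 + 4*u*w - w^2)/(u - w)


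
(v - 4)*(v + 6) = v^2 + 2*v - 24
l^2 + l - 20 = (l - 4)*(l + 5)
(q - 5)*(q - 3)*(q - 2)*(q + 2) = q^4 - 8*q^3 + 11*q^2 + 32*q - 60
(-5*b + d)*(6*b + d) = -30*b^2 + b*d + d^2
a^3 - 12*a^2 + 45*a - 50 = (a - 5)^2*(a - 2)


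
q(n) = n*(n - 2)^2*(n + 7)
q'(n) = n*(n - 2)^2 + n*(n + 7)*(2*n - 4) + (n - 2)^2*(n + 7) = 4*n^3 + 9*n^2 - 48*n + 28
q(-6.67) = -165.45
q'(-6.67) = -438.40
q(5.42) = 787.36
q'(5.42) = 669.11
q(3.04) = 33.01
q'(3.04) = 77.63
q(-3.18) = -325.95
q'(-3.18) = 143.02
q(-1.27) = -77.81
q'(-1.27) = 95.28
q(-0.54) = -22.51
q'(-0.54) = 55.91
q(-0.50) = -20.31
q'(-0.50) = 53.75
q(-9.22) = 2576.73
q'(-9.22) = -1899.47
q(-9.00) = 2178.00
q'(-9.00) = -1727.00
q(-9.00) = 2178.00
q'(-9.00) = -1727.00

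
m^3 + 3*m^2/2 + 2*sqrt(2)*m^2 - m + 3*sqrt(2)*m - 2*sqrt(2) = (m - 1/2)*(m + 2)*(m + 2*sqrt(2))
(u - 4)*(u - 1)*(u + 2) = u^3 - 3*u^2 - 6*u + 8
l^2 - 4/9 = (l - 2/3)*(l + 2/3)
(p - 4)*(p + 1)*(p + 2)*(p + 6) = p^4 + 5*p^3 - 16*p^2 - 68*p - 48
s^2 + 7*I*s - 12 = (s + 3*I)*(s + 4*I)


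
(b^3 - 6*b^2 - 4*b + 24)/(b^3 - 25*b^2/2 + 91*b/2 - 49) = 2*(b^2 - 4*b - 12)/(2*b^2 - 21*b + 49)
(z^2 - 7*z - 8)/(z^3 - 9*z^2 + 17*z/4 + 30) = 4*(z + 1)/(4*z^2 - 4*z - 15)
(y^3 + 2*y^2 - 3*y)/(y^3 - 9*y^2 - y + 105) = y*(y - 1)/(y^2 - 12*y + 35)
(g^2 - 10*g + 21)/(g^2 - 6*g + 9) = (g - 7)/(g - 3)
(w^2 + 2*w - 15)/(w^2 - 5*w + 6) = (w + 5)/(w - 2)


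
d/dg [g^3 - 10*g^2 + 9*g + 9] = 3*g^2 - 20*g + 9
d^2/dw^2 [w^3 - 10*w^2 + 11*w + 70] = 6*w - 20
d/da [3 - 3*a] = -3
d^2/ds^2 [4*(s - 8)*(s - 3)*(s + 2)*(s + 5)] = 48*s^2 - 96*s - 344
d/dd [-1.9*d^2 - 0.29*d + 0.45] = -3.8*d - 0.29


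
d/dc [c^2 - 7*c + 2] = 2*c - 7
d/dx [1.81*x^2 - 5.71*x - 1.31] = 3.62*x - 5.71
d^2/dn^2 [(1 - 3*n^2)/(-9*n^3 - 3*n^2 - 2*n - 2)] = 2*(243*n^6 - 648*n^4 - 612*n^3 - 135*n^2 + 36*n + 14)/(729*n^9 + 729*n^8 + 729*n^7 + 837*n^6 + 486*n^5 + 306*n^4 + 188*n^3 + 60*n^2 + 24*n + 8)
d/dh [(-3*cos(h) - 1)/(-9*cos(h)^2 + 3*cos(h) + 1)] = 9*(3*cos(h) + 2)*sin(h)*cos(h)/(9*sin(h)^2 + 3*cos(h) - 8)^2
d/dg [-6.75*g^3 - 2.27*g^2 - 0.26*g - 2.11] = -20.25*g^2 - 4.54*g - 0.26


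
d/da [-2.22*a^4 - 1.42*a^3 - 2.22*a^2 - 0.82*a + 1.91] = -8.88*a^3 - 4.26*a^2 - 4.44*a - 0.82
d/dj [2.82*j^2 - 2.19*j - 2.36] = 5.64*j - 2.19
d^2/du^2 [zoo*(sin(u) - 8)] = zoo*sin(u)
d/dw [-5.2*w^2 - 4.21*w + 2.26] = -10.4*w - 4.21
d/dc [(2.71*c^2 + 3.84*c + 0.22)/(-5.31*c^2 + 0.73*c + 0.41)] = (22.3687*c^2 + 4.5586*c + 1.4138)/(28.1961*c^4 - 7.7526*c^3 - 3.8213*c^2 + 0.5986*c + 0.1681)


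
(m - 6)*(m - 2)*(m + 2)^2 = m^4 - 4*m^3 - 16*m^2 + 16*m + 48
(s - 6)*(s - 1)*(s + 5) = s^3 - 2*s^2 - 29*s + 30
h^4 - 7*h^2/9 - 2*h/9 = h*(h - 1)*(h + 1/3)*(h + 2/3)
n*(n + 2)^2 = n^3 + 4*n^2 + 4*n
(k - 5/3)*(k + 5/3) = k^2 - 25/9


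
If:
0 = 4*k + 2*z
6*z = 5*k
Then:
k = 0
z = 0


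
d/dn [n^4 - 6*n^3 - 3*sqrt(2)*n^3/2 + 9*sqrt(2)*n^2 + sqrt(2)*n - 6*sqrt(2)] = 4*n^3 - 18*n^2 - 9*sqrt(2)*n^2/2 + 18*sqrt(2)*n + sqrt(2)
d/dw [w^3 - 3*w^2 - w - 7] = 3*w^2 - 6*w - 1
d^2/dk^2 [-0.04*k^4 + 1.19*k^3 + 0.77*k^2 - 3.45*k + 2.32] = -0.48*k^2 + 7.14*k + 1.54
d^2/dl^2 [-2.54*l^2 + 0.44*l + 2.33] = -5.08000000000000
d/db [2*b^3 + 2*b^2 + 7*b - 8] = 6*b^2 + 4*b + 7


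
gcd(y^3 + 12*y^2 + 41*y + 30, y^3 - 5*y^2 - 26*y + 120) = y + 5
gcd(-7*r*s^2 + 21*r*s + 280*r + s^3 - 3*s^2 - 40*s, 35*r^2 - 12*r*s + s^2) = 7*r - s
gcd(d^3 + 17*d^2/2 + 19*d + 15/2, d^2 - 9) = d + 3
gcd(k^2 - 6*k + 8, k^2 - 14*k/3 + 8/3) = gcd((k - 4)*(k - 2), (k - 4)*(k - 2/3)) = k - 4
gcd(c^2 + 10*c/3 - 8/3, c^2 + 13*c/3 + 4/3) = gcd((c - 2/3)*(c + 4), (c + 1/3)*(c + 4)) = c + 4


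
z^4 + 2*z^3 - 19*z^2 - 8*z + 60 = (z - 3)*(z - 2)*(z + 2)*(z + 5)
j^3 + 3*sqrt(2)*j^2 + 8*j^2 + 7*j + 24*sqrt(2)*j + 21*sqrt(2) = (j + 1)*(j + 7)*(j + 3*sqrt(2))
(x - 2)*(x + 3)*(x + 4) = x^3 + 5*x^2 - 2*x - 24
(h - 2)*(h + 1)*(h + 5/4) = h^3 + h^2/4 - 13*h/4 - 5/2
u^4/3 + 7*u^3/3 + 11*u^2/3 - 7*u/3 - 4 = (u/3 + 1)*(u - 1)*(u + 1)*(u + 4)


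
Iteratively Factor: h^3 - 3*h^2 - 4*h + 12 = (h - 2)*(h^2 - h - 6) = (h - 2)*(h + 2)*(h - 3)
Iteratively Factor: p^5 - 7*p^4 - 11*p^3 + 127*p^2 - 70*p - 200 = (p - 2)*(p^4 - 5*p^3 - 21*p^2 + 85*p + 100) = (p - 5)*(p - 2)*(p^3 - 21*p - 20) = (p - 5)*(p - 2)*(p + 1)*(p^2 - p - 20) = (p - 5)*(p - 2)*(p + 1)*(p + 4)*(p - 5)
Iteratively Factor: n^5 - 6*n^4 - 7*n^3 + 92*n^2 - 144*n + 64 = (n - 4)*(n^4 - 2*n^3 - 15*n^2 + 32*n - 16) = (n - 4)*(n - 1)*(n^3 - n^2 - 16*n + 16) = (n - 4)*(n - 1)*(n + 4)*(n^2 - 5*n + 4) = (n - 4)*(n - 1)^2*(n + 4)*(n - 4)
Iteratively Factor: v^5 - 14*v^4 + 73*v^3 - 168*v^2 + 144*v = (v - 3)*(v^4 - 11*v^3 + 40*v^2 - 48*v) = (v - 4)*(v - 3)*(v^3 - 7*v^2 + 12*v) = (v - 4)*(v - 3)^2*(v^2 - 4*v) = (v - 4)^2*(v - 3)^2*(v)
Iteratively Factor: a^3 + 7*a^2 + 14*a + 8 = (a + 1)*(a^2 + 6*a + 8) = (a + 1)*(a + 2)*(a + 4)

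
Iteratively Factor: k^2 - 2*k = (k)*(k - 2)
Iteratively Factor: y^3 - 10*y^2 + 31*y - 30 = (y - 5)*(y^2 - 5*y + 6) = (y - 5)*(y - 2)*(y - 3)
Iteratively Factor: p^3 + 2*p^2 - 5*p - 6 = (p + 3)*(p^2 - p - 2) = (p + 1)*(p + 3)*(p - 2)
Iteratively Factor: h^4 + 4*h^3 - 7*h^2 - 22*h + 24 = (h + 3)*(h^3 + h^2 - 10*h + 8) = (h - 1)*(h + 3)*(h^2 + 2*h - 8) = (h - 1)*(h + 3)*(h + 4)*(h - 2)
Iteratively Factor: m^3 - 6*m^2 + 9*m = (m - 3)*(m^2 - 3*m) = (m - 3)^2*(m)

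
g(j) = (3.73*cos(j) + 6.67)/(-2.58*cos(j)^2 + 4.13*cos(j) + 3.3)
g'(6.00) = 0.31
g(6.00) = 2.10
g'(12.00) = 0.45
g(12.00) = 1.98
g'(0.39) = -0.39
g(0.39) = 2.06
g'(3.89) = -19.43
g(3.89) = -3.54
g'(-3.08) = -0.21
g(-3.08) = -0.87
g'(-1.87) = -6.79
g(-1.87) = 3.00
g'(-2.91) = -0.91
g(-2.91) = -0.96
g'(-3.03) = -0.40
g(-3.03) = -0.88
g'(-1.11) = 0.08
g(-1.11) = 1.80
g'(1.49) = 0.94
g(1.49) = 1.93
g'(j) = (-5.16*sin(j)*cos(j) + 4.13*sin(j))*(3.73*cos(j) + 6.67)/(-2.58*cos(j)^2 + 4.13*cos(j) + 3.3)^2 - 3.73*sin(j)/(-2.58*cos(j)^2 + 4.13*cos(j) + 3.3) = (-9.6234*cos(j)^2 - 34.4172*cos(j) + 15.2381)*sin(j)/(6.6564*cos(j)^4 - 21.3108*cos(j)^3 + 0.0289000000000001*cos(j)^2 + 27.258*cos(j) + 10.89)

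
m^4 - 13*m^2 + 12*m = m*(m - 3)*(m - 1)*(m + 4)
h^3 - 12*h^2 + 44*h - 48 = (h - 6)*(h - 4)*(h - 2)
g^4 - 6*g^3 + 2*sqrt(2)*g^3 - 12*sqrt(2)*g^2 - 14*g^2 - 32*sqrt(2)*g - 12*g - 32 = (g - 8)*(g + 2)*(g + sqrt(2))^2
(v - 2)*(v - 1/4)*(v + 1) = v^3 - 5*v^2/4 - 7*v/4 + 1/2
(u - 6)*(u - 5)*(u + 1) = u^3 - 10*u^2 + 19*u + 30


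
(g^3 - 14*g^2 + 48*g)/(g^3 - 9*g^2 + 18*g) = (g - 8)/(g - 3)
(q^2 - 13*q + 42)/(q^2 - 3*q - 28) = (q - 6)/(q + 4)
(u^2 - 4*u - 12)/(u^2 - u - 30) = (u + 2)/(u + 5)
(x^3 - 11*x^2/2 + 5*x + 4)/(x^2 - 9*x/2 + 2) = (2*x^2 - 3*x - 2)/(2*x - 1)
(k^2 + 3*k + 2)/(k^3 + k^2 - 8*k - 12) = (k + 1)/(k^2 - k - 6)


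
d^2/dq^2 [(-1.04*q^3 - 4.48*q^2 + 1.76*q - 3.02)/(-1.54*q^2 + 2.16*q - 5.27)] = (-1.4210854715202e-14*q^4 + 14.280096*q^3 - 246.21048*q^2 + 198.731376*q + 187.937112)/(3.652264*q^6 - 15.367968*q^5 + 59.050068*q^4 - 115.258464*q^3 + 202.073934*q^2 - 179.968392*q + 146.363183)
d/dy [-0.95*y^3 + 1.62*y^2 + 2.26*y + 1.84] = -2.85*y^2 + 3.24*y + 2.26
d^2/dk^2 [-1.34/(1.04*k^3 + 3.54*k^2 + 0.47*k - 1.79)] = ((8.3616*k + 9.4872)*(1.04*k^3 + 3.54*k^2 + 0.47*k - 1.79) - 1.34*(3.12*k^2 + 7.08*k + 0.47)*(6.24*k^2 + 14.16*k + 0.94))/(1.04*k^3 + 3.54*k^2 + 0.47*k - 1.79)^3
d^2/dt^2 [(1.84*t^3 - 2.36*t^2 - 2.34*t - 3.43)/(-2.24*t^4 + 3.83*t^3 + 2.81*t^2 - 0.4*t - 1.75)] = (-18.464768*t^9 + 71.0492160000001*t^8 - 50.0774399999999*t^7 + 184.635112*t^6 - 634.4025*t^5 + 5.35163999999986*t^4 + 671.666332*t^3 + 219.735978*t^2 + 150.03723*t + 46.01065)/(11.239424*t^12 - 57.652224*t^11 + 56.27664*t^10 + 94.484545*t^9 - 64.844715*t^8 - 178.311669*t^7 + 15.637204*t^6 + 130.04907*t^5 + 44.599725*t^4 - 46.926125*t^3 - 24.976875*t^2 + 3.675*t + 5.359375)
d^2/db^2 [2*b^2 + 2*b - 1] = 4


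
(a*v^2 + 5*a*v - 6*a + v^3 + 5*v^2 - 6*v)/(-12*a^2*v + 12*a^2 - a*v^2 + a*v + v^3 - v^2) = (a*v + 6*a + v^2 + 6*v)/(-12*a^2 - a*v + v^2)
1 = 1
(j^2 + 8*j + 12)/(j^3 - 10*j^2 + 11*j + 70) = (j + 6)/(j^2 - 12*j + 35)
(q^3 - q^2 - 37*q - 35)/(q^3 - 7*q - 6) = (q^2 - 2*q - 35)/(q^2 - q - 6)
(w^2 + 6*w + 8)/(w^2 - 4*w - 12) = (w + 4)/(w - 6)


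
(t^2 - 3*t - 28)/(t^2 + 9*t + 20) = (t - 7)/(t + 5)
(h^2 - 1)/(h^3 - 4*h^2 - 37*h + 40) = (h + 1)/(h^2 - 3*h - 40)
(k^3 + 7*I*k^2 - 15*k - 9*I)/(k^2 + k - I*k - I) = (k^3 + 7*I*k^2 - 15*k - 9*I)/(k^2 + k - I*k - I)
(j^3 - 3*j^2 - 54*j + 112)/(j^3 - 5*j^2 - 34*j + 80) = (j + 7)/(j + 5)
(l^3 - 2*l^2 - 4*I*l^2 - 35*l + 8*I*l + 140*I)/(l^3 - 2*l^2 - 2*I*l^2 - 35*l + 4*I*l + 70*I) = (l - 4*I)/(l - 2*I)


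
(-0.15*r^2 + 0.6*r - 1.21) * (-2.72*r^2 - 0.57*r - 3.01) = 0.408*r^4 - 1.5465*r^3 + 3.4007*r^2 - 1.1163*r + 3.6421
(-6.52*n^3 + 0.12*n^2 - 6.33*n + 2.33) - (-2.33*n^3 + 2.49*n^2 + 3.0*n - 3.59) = -4.19*n^3 - 2.37*n^2 - 9.33*n + 5.92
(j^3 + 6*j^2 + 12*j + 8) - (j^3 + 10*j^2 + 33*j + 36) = -4*j^2 - 21*j - 28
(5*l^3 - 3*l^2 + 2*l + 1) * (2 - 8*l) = -40*l^4 + 34*l^3 - 22*l^2 - 4*l + 2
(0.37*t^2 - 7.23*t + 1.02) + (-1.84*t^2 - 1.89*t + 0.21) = -1.47*t^2 - 9.12*t + 1.23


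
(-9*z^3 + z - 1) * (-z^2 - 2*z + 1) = 9*z^5 + 18*z^4 - 10*z^3 - z^2 + 3*z - 1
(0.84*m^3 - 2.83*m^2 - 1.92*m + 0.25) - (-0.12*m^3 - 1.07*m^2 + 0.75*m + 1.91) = 0.96*m^3 - 1.76*m^2 - 2.67*m - 1.66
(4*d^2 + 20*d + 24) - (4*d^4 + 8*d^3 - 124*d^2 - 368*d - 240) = -4*d^4 - 8*d^3 + 128*d^2 + 388*d + 264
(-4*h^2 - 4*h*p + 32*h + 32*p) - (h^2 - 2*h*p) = -5*h^2 - 2*h*p + 32*h + 32*p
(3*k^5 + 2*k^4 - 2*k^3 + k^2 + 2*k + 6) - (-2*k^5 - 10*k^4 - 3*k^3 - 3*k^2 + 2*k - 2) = 5*k^5 + 12*k^4 + k^3 + 4*k^2 + 8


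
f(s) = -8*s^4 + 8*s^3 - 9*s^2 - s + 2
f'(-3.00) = 1133.00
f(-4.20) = -3234.62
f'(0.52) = -8.37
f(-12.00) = -180994.00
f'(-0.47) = 16.08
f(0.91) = -5.82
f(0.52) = -0.41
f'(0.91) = -21.62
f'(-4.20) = 2868.78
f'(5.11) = -3736.14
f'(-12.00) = 58967.00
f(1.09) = -10.72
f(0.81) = -3.91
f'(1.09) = -33.55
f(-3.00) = -940.00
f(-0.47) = -0.74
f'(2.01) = -200.08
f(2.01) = -101.99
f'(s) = -32*s^3 + 24*s^2 - 18*s - 1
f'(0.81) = -16.84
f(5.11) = -4625.39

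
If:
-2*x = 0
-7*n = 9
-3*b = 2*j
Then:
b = -2*j/3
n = -9/7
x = 0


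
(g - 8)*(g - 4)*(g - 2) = g^3 - 14*g^2 + 56*g - 64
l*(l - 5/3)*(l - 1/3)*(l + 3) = l^4 + l^3 - 49*l^2/9 + 5*l/3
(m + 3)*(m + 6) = m^2 + 9*m + 18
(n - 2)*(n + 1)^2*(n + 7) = n^4 + 7*n^3 - 3*n^2 - 23*n - 14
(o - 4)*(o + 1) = o^2 - 3*o - 4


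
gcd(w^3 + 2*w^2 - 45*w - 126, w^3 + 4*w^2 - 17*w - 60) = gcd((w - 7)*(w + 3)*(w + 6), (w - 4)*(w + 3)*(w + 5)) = w + 3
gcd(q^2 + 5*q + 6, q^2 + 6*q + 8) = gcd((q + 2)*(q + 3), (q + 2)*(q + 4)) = q + 2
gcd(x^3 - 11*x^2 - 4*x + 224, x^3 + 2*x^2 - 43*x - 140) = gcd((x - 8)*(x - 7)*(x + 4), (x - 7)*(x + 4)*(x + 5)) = x^2 - 3*x - 28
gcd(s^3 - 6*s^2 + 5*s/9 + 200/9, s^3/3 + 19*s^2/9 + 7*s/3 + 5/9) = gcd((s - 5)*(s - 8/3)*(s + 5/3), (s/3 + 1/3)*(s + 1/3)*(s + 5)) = 1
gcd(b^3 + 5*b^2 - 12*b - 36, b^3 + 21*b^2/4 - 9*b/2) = b + 6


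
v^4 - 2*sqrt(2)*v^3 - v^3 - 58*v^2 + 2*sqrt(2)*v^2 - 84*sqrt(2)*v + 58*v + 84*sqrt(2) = (v - 1)*(v - 7*sqrt(2))*(v + 2*sqrt(2))*(v + 3*sqrt(2))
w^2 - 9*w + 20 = (w - 5)*(w - 4)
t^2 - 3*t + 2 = (t - 2)*(t - 1)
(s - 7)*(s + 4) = s^2 - 3*s - 28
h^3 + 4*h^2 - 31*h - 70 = (h - 5)*(h + 2)*(h + 7)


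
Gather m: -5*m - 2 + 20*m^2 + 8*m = 20*m^2 + 3*m - 2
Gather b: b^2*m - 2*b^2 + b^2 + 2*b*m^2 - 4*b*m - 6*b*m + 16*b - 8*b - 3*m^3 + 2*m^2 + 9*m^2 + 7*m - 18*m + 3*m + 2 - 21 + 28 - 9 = b^2*(m - 1) + b*(2*m^2 - 10*m + 8) - 3*m^3 + 11*m^2 - 8*m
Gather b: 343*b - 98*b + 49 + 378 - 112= 245*b + 315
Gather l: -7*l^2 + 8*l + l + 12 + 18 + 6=-7*l^2 + 9*l + 36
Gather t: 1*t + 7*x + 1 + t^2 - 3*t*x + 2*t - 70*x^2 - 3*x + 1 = t^2 + t*(3 - 3*x) - 70*x^2 + 4*x + 2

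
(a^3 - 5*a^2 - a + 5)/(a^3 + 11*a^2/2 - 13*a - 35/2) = 2*(a^2 - 6*a + 5)/(2*a^2 + 9*a - 35)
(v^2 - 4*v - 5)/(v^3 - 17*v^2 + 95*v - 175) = (v + 1)/(v^2 - 12*v + 35)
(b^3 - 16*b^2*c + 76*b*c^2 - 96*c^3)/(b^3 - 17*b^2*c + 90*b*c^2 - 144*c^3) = (b - 2*c)/(b - 3*c)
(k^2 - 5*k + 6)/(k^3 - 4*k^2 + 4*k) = (k - 3)/(k*(k - 2))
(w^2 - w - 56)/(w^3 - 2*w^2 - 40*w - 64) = (w + 7)/(w^2 + 6*w + 8)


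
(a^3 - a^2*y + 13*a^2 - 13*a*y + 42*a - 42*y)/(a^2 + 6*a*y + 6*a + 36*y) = (a^2 - a*y + 7*a - 7*y)/(a + 6*y)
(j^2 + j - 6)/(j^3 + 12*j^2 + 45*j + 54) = (j - 2)/(j^2 + 9*j + 18)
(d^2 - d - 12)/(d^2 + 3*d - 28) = (d + 3)/(d + 7)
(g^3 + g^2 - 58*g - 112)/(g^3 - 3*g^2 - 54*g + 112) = (g + 2)/(g - 2)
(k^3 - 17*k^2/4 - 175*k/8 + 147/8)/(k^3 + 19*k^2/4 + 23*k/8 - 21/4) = (k - 7)/(k + 2)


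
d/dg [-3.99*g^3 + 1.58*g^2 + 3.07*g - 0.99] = -11.97*g^2 + 3.16*g + 3.07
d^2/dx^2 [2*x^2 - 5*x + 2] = 4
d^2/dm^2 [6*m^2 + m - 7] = 12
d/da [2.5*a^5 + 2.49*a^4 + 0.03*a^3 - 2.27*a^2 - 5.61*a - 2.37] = 12.5*a^4 + 9.96*a^3 + 0.09*a^2 - 4.54*a - 5.61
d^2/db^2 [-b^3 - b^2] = -6*b - 2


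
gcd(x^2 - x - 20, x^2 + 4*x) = x + 4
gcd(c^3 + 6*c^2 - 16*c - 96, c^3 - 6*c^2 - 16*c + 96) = c^2 - 16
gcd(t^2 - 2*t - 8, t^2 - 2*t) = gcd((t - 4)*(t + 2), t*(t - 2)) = 1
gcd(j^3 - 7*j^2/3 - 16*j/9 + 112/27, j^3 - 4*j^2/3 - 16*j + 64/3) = j - 4/3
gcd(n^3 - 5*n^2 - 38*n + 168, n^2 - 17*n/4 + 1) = n - 4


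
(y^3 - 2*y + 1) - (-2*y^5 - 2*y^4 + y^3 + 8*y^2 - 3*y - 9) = 2*y^5 + 2*y^4 - 8*y^2 + y + 10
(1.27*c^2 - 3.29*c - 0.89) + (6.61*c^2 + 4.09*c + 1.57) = 7.88*c^2 + 0.8*c + 0.68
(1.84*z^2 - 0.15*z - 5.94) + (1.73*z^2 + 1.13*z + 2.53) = 3.57*z^2 + 0.98*z - 3.41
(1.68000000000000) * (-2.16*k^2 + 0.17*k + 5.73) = -3.6288*k^2 + 0.2856*k + 9.6264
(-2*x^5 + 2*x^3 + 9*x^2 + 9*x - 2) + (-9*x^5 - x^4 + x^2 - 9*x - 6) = -11*x^5 - x^4 + 2*x^3 + 10*x^2 - 8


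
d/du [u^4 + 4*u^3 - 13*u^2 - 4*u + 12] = 4*u^3 + 12*u^2 - 26*u - 4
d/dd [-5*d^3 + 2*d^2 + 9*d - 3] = -15*d^2 + 4*d + 9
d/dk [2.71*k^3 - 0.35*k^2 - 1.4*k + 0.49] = 8.13*k^2 - 0.7*k - 1.4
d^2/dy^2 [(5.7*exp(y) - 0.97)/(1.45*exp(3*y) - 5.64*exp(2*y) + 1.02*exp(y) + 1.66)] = (47.937*exp(6*y) - 158.198625*exp(5*y) + 234.85278*exp(4*y) - 271.858248*exp(3*y) + 357.947838*exp(2*y) - 46.98654*exp(y) + 17.349324)*exp(y)/(3.048625*exp(9*y) - 35.5743*exp(8*y) + 144.80541*exp(7*y) - 218.985054*exp(6*y) + 20.410236*exp(5*y) + 155.53908*exp(4*y) - 44.24982*exp(3*y) - 41.44356*exp(2*y) + 8.432136*exp(y) + 4.574296)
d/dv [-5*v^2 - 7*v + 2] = -10*v - 7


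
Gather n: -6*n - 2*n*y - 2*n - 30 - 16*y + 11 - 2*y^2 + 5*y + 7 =n*(-2*y - 8) - 2*y^2 - 11*y - 12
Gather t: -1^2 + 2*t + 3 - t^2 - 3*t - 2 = -t^2 - t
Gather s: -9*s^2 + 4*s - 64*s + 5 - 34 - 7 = -9*s^2 - 60*s - 36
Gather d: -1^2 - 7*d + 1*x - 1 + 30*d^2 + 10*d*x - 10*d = 30*d^2 + d*(10*x - 17) + x - 2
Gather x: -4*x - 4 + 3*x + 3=-x - 1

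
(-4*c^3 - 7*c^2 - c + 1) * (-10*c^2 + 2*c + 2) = 40*c^5 + 62*c^4 - 12*c^3 - 26*c^2 + 2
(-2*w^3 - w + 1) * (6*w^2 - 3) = -12*w^5 + 6*w^2 + 3*w - 3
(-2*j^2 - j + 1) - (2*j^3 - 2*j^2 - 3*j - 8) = -2*j^3 + 2*j + 9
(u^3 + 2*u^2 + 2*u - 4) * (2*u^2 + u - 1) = 2*u^5 + 5*u^4 + 5*u^3 - 8*u^2 - 6*u + 4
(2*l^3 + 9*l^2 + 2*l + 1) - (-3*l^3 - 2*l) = 5*l^3 + 9*l^2 + 4*l + 1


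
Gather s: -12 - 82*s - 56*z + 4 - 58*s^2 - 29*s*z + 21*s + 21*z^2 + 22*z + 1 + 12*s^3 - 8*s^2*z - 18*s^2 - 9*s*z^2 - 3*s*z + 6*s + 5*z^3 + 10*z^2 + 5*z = 12*s^3 + s^2*(-8*z - 76) + s*(-9*z^2 - 32*z - 55) + 5*z^3 + 31*z^2 - 29*z - 7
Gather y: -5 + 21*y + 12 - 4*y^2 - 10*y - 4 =-4*y^2 + 11*y + 3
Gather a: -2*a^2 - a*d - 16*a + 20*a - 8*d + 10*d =-2*a^2 + a*(4 - d) + 2*d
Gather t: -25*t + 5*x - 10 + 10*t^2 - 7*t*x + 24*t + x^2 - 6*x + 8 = 10*t^2 + t*(-7*x - 1) + x^2 - x - 2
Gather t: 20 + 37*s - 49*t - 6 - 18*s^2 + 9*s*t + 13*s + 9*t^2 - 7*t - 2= -18*s^2 + 50*s + 9*t^2 + t*(9*s - 56) + 12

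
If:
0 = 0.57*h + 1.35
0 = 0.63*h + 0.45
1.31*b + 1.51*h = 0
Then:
No Solution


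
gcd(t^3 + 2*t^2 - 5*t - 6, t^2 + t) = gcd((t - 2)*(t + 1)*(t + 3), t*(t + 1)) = t + 1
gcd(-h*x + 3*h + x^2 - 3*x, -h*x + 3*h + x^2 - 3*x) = -h*x + 3*h + x^2 - 3*x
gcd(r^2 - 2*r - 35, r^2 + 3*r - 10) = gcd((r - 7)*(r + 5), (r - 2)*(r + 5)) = r + 5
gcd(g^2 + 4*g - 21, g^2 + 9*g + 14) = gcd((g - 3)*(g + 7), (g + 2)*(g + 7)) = g + 7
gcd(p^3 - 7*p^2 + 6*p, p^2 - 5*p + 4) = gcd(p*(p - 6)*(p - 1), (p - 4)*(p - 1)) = p - 1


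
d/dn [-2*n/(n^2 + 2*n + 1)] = 2*(n - 1)/(n^3 + 3*n^2 + 3*n + 1)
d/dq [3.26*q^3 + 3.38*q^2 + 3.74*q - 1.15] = 9.78*q^2 + 6.76*q + 3.74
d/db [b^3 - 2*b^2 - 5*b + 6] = 3*b^2 - 4*b - 5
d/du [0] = 0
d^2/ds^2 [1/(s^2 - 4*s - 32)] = 2*(s^2 - 4*s - 4*(s - 2)^2 - 32)/(-s^2 + 4*s + 32)^3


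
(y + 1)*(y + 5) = y^2 + 6*y + 5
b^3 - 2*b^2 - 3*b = b*(b - 3)*(b + 1)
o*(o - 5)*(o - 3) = o^3 - 8*o^2 + 15*o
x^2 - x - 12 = (x - 4)*(x + 3)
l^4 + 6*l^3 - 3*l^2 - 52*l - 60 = (l - 3)*(l + 2)^2*(l + 5)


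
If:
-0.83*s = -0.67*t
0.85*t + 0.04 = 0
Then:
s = -0.04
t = -0.05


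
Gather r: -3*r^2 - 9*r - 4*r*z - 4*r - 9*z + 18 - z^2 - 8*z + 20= -3*r^2 + r*(-4*z - 13) - z^2 - 17*z + 38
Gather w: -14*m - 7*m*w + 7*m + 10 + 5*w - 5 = -7*m + w*(5 - 7*m) + 5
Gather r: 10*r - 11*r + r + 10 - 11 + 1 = 0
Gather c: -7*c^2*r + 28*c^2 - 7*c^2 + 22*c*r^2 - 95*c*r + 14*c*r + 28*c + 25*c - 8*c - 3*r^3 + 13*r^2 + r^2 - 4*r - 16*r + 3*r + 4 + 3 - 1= c^2*(21 - 7*r) + c*(22*r^2 - 81*r + 45) - 3*r^3 + 14*r^2 - 17*r + 6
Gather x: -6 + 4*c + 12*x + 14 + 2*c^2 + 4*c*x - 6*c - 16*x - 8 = 2*c^2 - 2*c + x*(4*c - 4)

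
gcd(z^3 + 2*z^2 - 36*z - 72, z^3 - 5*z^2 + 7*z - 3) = 1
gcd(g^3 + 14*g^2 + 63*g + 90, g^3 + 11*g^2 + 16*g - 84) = g + 6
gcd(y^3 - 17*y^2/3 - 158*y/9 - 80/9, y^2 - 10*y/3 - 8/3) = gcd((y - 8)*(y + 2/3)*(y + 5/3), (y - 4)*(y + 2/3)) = y + 2/3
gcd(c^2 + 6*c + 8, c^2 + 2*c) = c + 2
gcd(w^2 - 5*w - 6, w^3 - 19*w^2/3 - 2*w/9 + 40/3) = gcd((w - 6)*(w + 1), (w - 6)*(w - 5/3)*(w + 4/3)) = w - 6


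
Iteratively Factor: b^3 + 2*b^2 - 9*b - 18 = (b + 3)*(b^2 - b - 6) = (b - 3)*(b + 3)*(b + 2)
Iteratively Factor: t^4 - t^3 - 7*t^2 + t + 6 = (t + 2)*(t^3 - 3*t^2 - t + 3) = (t - 3)*(t + 2)*(t^2 - 1) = (t - 3)*(t + 1)*(t + 2)*(t - 1)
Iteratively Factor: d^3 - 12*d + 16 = (d - 2)*(d^2 + 2*d - 8) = (d - 2)^2*(d + 4)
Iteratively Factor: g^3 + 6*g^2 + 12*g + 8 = (g + 2)*(g^2 + 4*g + 4) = (g + 2)^2*(g + 2)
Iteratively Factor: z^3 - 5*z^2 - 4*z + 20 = (z + 2)*(z^2 - 7*z + 10) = (z - 2)*(z + 2)*(z - 5)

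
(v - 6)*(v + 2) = v^2 - 4*v - 12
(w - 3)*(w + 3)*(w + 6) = w^3 + 6*w^2 - 9*w - 54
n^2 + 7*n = n*(n + 7)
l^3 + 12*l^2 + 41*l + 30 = (l + 1)*(l + 5)*(l + 6)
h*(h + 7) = h^2 + 7*h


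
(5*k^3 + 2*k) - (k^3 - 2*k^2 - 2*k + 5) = 4*k^3 + 2*k^2 + 4*k - 5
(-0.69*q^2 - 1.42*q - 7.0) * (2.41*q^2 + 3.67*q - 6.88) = -1.6629*q^4 - 5.9545*q^3 - 17.3342*q^2 - 15.9204*q + 48.16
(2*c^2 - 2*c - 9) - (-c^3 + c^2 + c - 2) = c^3 + c^2 - 3*c - 7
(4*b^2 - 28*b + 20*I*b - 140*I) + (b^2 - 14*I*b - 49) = 5*b^2 - 28*b + 6*I*b - 49 - 140*I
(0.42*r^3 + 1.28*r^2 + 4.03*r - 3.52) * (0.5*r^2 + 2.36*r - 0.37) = 0.21*r^5 + 1.6312*r^4 + 4.8804*r^3 + 7.2772*r^2 - 9.7983*r + 1.3024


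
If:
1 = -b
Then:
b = -1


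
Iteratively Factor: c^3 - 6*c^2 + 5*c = (c - 5)*(c^2 - c) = (c - 5)*(c - 1)*(c)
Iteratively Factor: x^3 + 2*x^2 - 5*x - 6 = (x + 1)*(x^2 + x - 6) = (x - 2)*(x + 1)*(x + 3)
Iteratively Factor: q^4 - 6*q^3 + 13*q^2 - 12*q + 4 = (q - 2)*(q^3 - 4*q^2 + 5*q - 2) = (q - 2)^2*(q^2 - 2*q + 1) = (q - 2)^2*(q - 1)*(q - 1)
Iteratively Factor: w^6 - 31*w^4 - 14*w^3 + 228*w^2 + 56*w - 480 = (w + 2)*(w^5 - 2*w^4 - 27*w^3 + 40*w^2 + 148*w - 240) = (w - 2)*(w + 2)*(w^4 - 27*w^2 - 14*w + 120) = (w - 2)*(w + 2)*(w + 3)*(w^3 - 3*w^2 - 18*w + 40) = (w - 5)*(w - 2)*(w + 2)*(w + 3)*(w^2 + 2*w - 8) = (w - 5)*(w - 2)*(w + 2)*(w + 3)*(w + 4)*(w - 2)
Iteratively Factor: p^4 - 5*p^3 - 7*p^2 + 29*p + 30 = (p - 3)*(p^3 - 2*p^2 - 13*p - 10) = (p - 5)*(p - 3)*(p^2 + 3*p + 2) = (p - 5)*(p - 3)*(p + 1)*(p + 2)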